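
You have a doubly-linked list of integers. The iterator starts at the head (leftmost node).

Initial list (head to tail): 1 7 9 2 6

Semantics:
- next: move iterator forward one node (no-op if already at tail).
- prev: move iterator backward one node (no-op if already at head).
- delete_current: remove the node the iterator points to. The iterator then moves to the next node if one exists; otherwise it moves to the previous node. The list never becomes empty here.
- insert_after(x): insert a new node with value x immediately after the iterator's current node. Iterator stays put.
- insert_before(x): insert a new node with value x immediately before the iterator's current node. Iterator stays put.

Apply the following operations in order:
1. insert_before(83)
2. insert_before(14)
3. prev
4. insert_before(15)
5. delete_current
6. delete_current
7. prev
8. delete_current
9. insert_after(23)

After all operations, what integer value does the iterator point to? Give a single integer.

After 1 (insert_before(83)): list=[83, 1, 7, 9, 2, 6] cursor@1
After 2 (insert_before(14)): list=[83, 14, 1, 7, 9, 2, 6] cursor@1
After 3 (prev): list=[83, 14, 1, 7, 9, 2, 6] cursor@14
After 4 (insert_before(15)): list=[83, 15, 14, 1, 7, 9, 2, 6] cursor@14
After 5 (delete_current): list=[83, 15, 1, 7, 9, 2, 6] cursor@1
After 6 (delete_current): list=[83, 15, 7, 9, 2, 6] cursor@7
After 7 (prev): list=[83, 15, 7, 9, 2, 6] cursor@15
After 8 (delete_current): list=[83, 7, 9, 2, 6] cursor@7
After 9 (insert_after(23)): list=[83, 7, 23, 9, 2, 6] cursor@7

Answer: 7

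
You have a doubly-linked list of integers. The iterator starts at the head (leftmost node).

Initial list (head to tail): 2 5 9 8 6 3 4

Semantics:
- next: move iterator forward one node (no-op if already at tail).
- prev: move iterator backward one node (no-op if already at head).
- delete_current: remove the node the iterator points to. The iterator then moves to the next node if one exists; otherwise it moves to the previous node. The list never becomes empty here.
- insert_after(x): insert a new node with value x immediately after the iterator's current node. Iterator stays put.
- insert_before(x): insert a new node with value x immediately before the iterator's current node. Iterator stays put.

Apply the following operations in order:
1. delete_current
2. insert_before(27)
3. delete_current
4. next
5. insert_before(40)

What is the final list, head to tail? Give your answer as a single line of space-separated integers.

Answer: 27 9 40 8 6 3 4

Derivation:
After 1 (delete_current): list=[5, 9, 8, 6, 3, 4] cursor@5
After 2 (insert_before(27)): list=[27, 5, 9, 8, 6, 3, 4] cursor@5
After 3 (delete_current): list=[27, 9, 8, 6, 3, 4] cursor@9
After 4 (next): list=[27, 9, 8, 6, 3, 4] cursor@8
After 5 (insert_before(40)): list=[27, 9, 40, 8, 6, 3, 4] cursor@8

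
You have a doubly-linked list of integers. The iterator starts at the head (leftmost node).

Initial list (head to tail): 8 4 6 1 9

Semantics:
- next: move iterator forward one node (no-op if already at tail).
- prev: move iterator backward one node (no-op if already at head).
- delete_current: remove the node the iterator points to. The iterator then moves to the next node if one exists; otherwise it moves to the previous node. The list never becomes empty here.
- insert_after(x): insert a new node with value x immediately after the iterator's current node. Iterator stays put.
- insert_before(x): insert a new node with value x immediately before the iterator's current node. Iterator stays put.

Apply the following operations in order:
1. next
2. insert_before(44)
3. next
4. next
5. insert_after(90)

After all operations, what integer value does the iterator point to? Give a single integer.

Answer: 1

Derivation:
After 1 (next): list=[8, 4, 6, 1, 9] cursor@4
After 2 (insert_before(44)): list=[8, 44, 4, 6, 1, 9] cursor@4
After 3 (next): list=[8, 44, 4, 6, 1, 9] cursor@6
After 4 (next): list=[8, 44, 4, 6, 1, 9] cursor@1
After 5 (insert_after(90)): list=[8, 44, 4, 6, 1, 90, 9] cursor@1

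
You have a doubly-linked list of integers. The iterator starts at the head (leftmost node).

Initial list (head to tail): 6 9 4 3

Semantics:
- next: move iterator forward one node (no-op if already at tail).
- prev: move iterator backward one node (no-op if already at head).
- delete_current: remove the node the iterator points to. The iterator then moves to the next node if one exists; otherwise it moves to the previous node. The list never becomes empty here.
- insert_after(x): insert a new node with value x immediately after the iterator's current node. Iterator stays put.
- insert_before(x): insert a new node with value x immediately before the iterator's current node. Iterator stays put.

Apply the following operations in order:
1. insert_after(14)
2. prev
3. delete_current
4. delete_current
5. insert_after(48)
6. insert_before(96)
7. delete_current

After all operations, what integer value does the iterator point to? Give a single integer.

Answer: 48

Derivation:
After 1 (insert_after(14)): list=[6, 14, 9, 4, 3] cursor@6
After 2 (prev): list=[6, 14, 9, 4, 3] cursor@6
After 3 (delete_current): list=[14, 9, 4, 3] cursor@14
After 4 (delete_current): list=[9, 4, 3] cursor@9
After 5 (insert_after(48)): list=[9, 48, 4, 3] cursor@9
After 6 (insert_before(96)): list=[96, 9, 48, 4, 3] cursor@9
After 7 (delete_current): list=[96, 48, 4, 3] cursor@48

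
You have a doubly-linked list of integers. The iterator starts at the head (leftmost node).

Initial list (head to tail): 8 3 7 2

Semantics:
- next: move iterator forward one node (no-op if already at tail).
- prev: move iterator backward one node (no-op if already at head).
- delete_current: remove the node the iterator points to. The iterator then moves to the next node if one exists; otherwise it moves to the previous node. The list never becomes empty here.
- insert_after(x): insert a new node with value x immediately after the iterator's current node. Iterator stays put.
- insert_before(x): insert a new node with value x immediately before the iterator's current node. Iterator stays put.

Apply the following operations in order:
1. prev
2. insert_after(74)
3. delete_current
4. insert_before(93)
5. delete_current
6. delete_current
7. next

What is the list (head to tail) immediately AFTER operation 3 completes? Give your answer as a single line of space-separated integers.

Answer: 74 3 7 2

Derivation:
After 1 (prev): list=[8, 3, 7, 2] cursor@8
After 2 (insert_after(74)): list=[8, 74, 3, 7, 2] cursor@8
After 3 (delete_current): list=[74, 3, 7, 2] cursor@74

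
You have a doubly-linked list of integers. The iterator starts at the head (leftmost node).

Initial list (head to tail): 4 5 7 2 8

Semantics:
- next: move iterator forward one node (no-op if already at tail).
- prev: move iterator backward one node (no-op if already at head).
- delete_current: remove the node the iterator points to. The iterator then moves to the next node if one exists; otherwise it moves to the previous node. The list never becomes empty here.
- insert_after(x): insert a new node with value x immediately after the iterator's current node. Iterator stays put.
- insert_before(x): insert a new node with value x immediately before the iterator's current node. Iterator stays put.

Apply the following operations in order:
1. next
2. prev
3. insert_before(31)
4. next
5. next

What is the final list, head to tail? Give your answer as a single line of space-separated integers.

After 1 (next): list=[4, 5, 7, 2, 8] cursor@5
After 2 (prev): list=[4, 5, 7, 2, 8] cursor@4
After 3 (insert_before(31)): list=[31, 4, 5, 7, 2, 8] cursor@4
After 4 (next): list=[31, 4, 5, 7, 2, 8] cursor@5
After 5 (next): list=[31, 4, 5, 7, 2, 8] cursor@7

Answer: 31 4 5 7 2 8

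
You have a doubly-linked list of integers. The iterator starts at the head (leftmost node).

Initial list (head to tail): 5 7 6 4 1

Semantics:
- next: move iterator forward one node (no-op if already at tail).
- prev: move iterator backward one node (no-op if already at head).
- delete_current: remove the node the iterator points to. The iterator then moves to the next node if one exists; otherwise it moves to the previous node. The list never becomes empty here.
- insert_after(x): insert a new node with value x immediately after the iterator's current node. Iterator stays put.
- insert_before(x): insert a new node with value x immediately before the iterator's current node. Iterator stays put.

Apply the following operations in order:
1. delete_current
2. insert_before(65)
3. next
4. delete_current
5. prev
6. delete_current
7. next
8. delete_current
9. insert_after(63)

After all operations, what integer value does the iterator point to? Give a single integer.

After 1 (delete_current): list=[7, 6, 4, 1] cursor@7
After 2 (insert_before(65)): list=[65, 7, 6, 4, 1] cursor@7
After 3 (next): list=[65, 7, 6, 4, 1] cursor@6
After 4 (delete_current): list=[65, 7, 4, 1] cursor@4
After 5 (prev): list=[65, 7, 4, 1] cursor@7
After 6 (delete_current): list=[65, 4, 1] cursor@4
After 7 (next): list=[65, 4, 1] cursor@1
After 8 (delete_current): list=[65, 4] cursor@4
After 9 (insert_after(63)): list=[65, 4, 63] cursor@4

Answer: 4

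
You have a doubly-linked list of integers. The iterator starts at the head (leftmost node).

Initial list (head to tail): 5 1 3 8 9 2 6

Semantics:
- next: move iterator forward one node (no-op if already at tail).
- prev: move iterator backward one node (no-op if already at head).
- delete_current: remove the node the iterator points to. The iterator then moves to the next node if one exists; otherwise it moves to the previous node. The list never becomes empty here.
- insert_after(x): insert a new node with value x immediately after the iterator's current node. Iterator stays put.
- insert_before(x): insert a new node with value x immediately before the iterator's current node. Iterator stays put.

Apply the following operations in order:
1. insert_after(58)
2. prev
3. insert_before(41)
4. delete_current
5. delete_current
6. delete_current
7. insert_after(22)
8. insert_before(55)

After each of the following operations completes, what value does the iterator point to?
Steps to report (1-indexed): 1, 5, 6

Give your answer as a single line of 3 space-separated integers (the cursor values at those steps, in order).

Answer: 5 1 3

Derivation:
After 1 (insert_after(58)): list=[5, 58, 1, 3, 8, 9, 2, 6] cursor@5
After 2 (prev): list=[5, 58, 1, 3, 8, 9, 2, 6] cursor@5
After 3 (insert_before(41)): list=[41, 5, 58, 1, 3, 8, 9, 2, 6] cursor@5
After 4 (delete_current): list=[41, 58, 1, 3, 8, 9, 2, 6] cursor@58
After 5 (delete_current): list=[41, 1, 3, 8, 9, 2, 6] cursor@1
After 6 (delete_current): list=[41, 3, 8, 9, 2, 6] cursor@3
After 7 (insert_after(22)): list=[41, 3, 22, 8, 9, 2, 6] cursor@3
After 8 (insert_before(55)): list=[41, 55, 3, 22, 8, 9, 2, 6] cursor@3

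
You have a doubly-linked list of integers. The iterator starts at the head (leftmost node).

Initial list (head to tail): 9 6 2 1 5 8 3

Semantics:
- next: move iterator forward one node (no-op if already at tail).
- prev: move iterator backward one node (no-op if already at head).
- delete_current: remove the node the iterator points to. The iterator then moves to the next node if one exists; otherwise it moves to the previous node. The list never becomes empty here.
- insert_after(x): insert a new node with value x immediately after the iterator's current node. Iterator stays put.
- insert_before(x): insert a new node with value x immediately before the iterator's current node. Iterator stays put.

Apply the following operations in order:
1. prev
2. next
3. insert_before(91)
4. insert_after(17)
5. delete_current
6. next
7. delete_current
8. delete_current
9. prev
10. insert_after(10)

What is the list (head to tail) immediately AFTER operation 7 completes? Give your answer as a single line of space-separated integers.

After 1 (prev): list=[9, 6, 2, 1, 5, 8, 3] cursor@9
After 2 (next): list=[9, 6, 2, 1, 5, 8, 3] cursor@6
After 3 (insert_before(91)): list=[9, 91, 6, 2, 1, 5, 8, 3] cursor@6
After 4 (insert_after(17)): list=[9, 91, 6, 17, 2, 1, 5, 8, 3] cursor@6
After 5 (delete_current): list=[9, 91, 17, 2, 1, 5, 8, 3] cursor@17
After 6 (next): list=[9, 91, 17, 2, 1, 5, 8, 3] cursor@2
After 7 (delete_current): list=[9, 91, 17, 1, 5, 8, 3] cursor@1

Answer: 9 91 17 1 5 8 3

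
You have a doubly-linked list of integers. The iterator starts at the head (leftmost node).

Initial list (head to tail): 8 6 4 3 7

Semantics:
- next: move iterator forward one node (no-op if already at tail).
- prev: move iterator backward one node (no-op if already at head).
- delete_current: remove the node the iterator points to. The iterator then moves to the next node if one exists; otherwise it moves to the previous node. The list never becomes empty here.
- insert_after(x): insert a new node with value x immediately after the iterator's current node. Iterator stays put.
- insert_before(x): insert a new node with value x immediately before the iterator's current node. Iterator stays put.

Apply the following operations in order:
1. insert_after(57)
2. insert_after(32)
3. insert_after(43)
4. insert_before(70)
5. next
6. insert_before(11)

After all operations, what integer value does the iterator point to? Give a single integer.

Answer: 43

Derivation:
After 1 (insert_after(57)): list=[8, 57, 6, 4, 3, 7] cursor@8
After 2 (insert_after(32)): list=[8, 32, 57, 6, 4, 3, 7] cursor@8
After 3 (insert_after(43)): list=[8, 43, 32, 57, 6, 4, 3, 7] cursor@8
After 4 (insert_before(70)): list=[70, 8, 43, 32, 57, 6, 4, 3, 7] cursor@8
After 5 (next): list=[70, 8, 43, 32, 57, 6, 4, 3, 7] cursor@43
After 6 (insert_before(11)): list=[70, 8, 11, 43, 32, 57, 6, 4, 3, 7] cursor@43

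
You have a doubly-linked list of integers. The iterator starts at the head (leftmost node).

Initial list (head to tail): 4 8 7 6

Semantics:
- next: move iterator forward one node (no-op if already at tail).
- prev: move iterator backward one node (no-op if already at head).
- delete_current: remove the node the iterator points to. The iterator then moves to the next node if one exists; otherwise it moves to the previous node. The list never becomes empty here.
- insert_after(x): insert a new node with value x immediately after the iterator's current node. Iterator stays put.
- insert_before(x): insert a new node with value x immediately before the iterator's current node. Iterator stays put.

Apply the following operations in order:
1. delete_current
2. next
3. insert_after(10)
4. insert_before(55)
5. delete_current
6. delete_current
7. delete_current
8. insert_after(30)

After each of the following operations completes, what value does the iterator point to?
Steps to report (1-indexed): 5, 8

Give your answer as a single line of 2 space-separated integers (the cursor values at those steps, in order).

After 1 (delete_current): list=[8, 7, 6] cursor@8
After 2 (next): list=[8, 7, 6] cursor@7
After 3 (insert_after(10)): list=[8, 7, 10, 6] cursor@7
After 4 (insert_before(55)): list=[8, 55, 7, 10, 6] cursor@7
After 5 (delete_current): list=[8, 55, 10, 6] cursor@10
After 6 (delete_current): list=[8, 55, 6] cursor@6
After 7 (delete_current): list=[8, 55] cursor@55
After 8 (insert_after(30)): list=[8, 55, 30] cursor@55

Answer: 10 55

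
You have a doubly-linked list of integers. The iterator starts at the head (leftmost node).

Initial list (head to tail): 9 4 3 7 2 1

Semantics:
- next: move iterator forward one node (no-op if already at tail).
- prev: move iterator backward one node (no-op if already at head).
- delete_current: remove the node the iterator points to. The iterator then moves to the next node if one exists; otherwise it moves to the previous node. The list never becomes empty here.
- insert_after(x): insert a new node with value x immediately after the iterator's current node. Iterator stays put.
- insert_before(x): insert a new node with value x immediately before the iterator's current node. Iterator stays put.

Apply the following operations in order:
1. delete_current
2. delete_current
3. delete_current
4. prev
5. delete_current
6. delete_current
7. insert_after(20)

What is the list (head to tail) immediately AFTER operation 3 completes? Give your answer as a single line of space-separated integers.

Answer: 7 2 1

Derivation:
After 1 (delete_current): list=[4, 3, 7, 2, 1] cursor@4
After 2 (delete_current): list=[3, 7, 2, 1] cursor@3
After 3 (delete_current): list=[7, 2, 1] cursor@7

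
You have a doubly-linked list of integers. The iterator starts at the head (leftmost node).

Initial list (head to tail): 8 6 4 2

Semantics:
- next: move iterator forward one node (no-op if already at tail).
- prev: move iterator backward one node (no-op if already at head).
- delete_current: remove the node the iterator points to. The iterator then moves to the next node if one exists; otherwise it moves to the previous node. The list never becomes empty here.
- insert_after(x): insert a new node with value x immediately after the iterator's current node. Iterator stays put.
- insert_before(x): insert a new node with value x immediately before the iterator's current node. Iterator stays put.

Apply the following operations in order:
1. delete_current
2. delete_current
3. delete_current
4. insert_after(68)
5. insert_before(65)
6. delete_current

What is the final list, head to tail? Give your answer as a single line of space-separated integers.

Answer: 65 68

Derivation:
After 1 (delete_current): list=[6, 4, 2] cursor@6
After 2 (delete_current): list=[4, 2] cursor@4
After 3 (delete_current): list=[2] cursor@2
After 4 (insert_after(68)): list=[2, 68] cursor@2
After 5 (insert_before(65)): list=[65, 2, 68] cursor@2
After 6 (delete_current): list=[65, 68] cursor@68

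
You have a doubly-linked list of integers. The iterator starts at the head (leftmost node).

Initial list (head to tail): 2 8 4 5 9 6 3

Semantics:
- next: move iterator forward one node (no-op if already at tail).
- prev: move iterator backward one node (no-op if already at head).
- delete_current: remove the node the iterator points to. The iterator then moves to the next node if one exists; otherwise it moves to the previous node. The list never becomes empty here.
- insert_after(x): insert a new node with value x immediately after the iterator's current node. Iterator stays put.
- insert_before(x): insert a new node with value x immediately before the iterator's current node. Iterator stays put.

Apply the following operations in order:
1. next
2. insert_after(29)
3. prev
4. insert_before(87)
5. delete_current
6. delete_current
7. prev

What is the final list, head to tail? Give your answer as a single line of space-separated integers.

Answer: 87 29 4 5 9 6 3

Derivation:
After 1 (next): list=[2, 8, 4, 5, 9, 6, 3] cursor@8
After 2 (insert_after(29)): list=[2, 8, 29, 4, 5, 9, 6, 3] cursor@8
After 3 (prev): list=[2, 8, 29, 4, 5, 9, 6, 3] cursor@2
After 4 (insert_before(87)): list=[87, 2, 8, 29, 4, 5, 9, 6, 3] cursor@2
After 5 (delete_current): list=[87, 8, 29, 4, 5, 9, 6, 3] cursor@8
After 6 (delete_current): list=[87, 29, 4, 5, 9, 6, 3] cursor@29
After 7 (prev): list=[87, 29, 4, 5, 9, 6, 3] cursor@87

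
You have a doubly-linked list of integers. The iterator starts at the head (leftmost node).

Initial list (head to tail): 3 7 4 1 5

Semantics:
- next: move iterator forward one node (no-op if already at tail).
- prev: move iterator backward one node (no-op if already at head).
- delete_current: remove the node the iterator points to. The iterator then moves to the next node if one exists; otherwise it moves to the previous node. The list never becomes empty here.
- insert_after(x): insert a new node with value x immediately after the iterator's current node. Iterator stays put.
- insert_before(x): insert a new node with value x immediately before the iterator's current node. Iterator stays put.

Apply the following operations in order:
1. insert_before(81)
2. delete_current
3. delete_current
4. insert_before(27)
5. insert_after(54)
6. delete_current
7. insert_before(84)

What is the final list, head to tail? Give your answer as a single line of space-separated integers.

After 1 (insert_before(81)): list=[81, 3, 7, 4, 1, 5] cursor@3
After 2 (delete_current): list=[81, 7, 4, 1, 5] cursor@7
After 3 (delete_current): list=[81, 4, 1, 5] cursor@4
After 4 (insert_before(27)): list=[81, 27, 4, 1, 5] cursor@4
After 5 (insert_after(54)): list=[81, 27, 4, 54, 1, 5] cursor@4
After 6 (delete_current): list=[81, 27, 54, 1, 5] cursor@54
After 7 (insert_before(84)): list=[81, 27, 84, 54, 1, 5] cursor@54

Answer: 81 27 84 54 1 5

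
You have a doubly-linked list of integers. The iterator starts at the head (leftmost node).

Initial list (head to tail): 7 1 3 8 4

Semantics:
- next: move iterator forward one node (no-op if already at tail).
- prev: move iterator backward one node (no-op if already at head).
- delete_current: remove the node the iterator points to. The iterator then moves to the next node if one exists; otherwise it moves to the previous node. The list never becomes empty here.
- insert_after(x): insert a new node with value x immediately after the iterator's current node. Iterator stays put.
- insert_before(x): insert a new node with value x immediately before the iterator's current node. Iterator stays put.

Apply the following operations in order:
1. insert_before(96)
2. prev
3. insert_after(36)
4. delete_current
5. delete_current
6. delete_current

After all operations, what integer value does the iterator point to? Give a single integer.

Answer: 1

Derivation:
After 1 (insert_before(96)): list=[96, 7, 1, 3, 8, 4] cursor@7
After 2 (prev): list=[96, 7, 1, 3, 8, 4] cursor@96
After 3 (insert_after(36)): list=[96, 36, 7, 1, 3, 8, 4] cursor@96
After 4 (delete_current): list=[36, 7, 1, 3, 8, 4] cursor@36
After 5 (delete_current): list=[7, 1, 3, 8, 4] cursor@7
After 6 (delete_current): list=[1, 3, 8, 4] cursor@1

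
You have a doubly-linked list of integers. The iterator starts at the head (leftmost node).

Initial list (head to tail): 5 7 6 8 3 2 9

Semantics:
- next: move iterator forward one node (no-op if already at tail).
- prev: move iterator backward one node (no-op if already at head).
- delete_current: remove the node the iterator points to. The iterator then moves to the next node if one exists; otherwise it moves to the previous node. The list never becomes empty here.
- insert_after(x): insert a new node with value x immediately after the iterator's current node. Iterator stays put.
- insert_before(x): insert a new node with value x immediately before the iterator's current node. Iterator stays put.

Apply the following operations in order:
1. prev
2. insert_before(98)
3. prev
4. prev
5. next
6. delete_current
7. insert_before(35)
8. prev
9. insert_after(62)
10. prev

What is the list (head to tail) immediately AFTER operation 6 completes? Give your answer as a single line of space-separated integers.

After 1 (prev): list=[5, 7, 6, 8, 3, 2, 9] cursor@5
After 2 (insert_before(98)): list=[98, 5, 7, 6, 8, 3, 2, 9] cursor@5
After 3 (prev): list=[98, 5, 7, 6, 8, 3, 2, 9] cursor@98
After 4 (prev): list=[98, 5, 7, 6, 8, 3, 2, 9] cursor@98
After 5 (next): list=[98, 5, 7, 6, 8, 3, 2, 9] cursor@5
After 6 (delete_current): list=[98, 7, 6, 8, 3, 2, 9] cursor@7

Answer: 98 7 6 8 3 2 9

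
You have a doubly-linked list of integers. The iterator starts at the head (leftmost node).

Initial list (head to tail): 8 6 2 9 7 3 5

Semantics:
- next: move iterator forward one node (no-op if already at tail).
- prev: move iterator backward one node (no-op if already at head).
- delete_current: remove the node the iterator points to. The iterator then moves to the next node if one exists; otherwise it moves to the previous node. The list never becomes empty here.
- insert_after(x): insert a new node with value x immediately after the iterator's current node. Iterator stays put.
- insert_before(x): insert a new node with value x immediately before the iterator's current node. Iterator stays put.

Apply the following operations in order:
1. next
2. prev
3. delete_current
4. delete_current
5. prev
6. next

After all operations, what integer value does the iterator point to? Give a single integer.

Answer: 9

Derivation:
After 1 (next): list=[8, 6, 2, 9, 7, 3, 5] cursor@6
After 2 (prev): list=[8, 6, 2, 9, 7, 3, 5] cursor@8
After 3 (delete_current): list=[6, 2, 9, 7, 3, 5] cursor@6
After 4 (delete_current): list=[2, 9, 7, 3, 5] cursor@2
After 5 (prev): list=[2, 9, 7, 3, 5] cursor@2
After 6 (next): list=[2, 9, 7, 3, 5] cursor@9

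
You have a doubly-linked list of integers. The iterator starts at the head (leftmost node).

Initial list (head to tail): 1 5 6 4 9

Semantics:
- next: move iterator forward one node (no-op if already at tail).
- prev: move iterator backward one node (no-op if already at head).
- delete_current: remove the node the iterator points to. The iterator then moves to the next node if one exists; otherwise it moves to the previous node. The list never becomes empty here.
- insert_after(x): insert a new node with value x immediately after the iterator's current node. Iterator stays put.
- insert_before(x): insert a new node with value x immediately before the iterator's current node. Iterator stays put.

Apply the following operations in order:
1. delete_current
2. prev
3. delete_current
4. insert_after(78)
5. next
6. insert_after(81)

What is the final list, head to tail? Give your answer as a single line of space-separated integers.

Answer: 6 78 81 4 9

Derivation:
After 1 (delete_current): list=[5, 6, 4, 9] cursor@5
After 2 (prev): list=[5, 6, 4, 9] cursor@5
After 3 (delete_current): list=[6, 4, 9] cursor@6
After 4 (insert_after(78)): list=[6, 78, 4, 9] cursor@6
After 5 (next): list=[6, 78, 4, 9] cursor@78
After 6 (insert_after(81)): list=[6, 78, 81, 4, 9] cursor@78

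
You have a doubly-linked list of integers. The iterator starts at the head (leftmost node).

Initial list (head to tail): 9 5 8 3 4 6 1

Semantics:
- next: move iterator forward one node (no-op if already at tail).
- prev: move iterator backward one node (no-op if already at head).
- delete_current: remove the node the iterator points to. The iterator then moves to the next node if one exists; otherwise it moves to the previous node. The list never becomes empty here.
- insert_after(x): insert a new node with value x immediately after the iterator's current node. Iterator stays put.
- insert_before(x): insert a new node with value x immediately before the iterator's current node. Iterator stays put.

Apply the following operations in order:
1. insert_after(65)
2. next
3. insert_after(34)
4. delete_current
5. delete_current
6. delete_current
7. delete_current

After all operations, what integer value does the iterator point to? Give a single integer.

After 1 (insert_after(65)): list=[9, 65, 5, 8, 3, 4, 6, 1] cursor@9
After 2 (next): list=[9, 65, 5, 8, 3, 4, 6, 1] cursor@65
After 3 (insert_after(34)): list=[9, 65, 34, 5, 8, 3, 4, 6, 1] cursor@65
After 4 (delete_current): list=[9, 34, 5, 8, 3, 4, 6, 1] cursor@34
After 5 (delete_current): list=[9, 5, 8, 3, 4, 6, 1] cursor@5
After 6 (delete_current): list=[9, 8, 3, 4, 6, 1] cursor@8
After 7 (delete_current): list=[9, 3, 4, 6, 1] cursor@3

Answer: 3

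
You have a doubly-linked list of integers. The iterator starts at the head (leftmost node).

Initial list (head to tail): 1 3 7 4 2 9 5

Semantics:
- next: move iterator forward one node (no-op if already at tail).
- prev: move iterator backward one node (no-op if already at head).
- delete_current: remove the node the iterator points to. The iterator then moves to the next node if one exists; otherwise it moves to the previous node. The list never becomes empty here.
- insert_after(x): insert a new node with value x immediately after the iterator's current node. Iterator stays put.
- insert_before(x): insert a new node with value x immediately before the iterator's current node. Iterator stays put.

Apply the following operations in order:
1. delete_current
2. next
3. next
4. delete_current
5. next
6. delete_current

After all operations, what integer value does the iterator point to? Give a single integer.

After 1 (delete_current): list=[3, 7, 4, 2, 9, 5] cursor@3
After 2 (next): list=[3, 7, 4, 2, 9, 5] cursor@7
After 3 (next): list=[3, 7, 4, 2, 9, 5] cursor@4
After 4 (delete_current): list=[3, 7, 2, 9, 5] cursor@2
After 5 (next): list=[3, 7, 2, 9, 5] cursor@9
After 6 (delete_current): list=[3, 7, 2, 5] cursor@5

Answer: 5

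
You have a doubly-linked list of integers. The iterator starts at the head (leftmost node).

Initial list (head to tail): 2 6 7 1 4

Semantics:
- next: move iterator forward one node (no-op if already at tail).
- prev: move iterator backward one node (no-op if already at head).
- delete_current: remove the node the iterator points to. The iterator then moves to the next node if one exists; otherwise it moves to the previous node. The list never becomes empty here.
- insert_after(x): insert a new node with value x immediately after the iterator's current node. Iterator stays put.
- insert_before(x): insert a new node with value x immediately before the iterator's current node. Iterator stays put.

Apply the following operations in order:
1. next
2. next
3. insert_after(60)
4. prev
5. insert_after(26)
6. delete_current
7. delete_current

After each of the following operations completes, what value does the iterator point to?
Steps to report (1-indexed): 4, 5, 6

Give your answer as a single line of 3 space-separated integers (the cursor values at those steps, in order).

After 1 (next): list=[2, 6, 7, 1, 4] cursor@6
After 2 (next): list=[2, 6, 7, 1, 4] cursor@7
After 3 (insert_after(60)): list=[2, 6, 7, 60, 1, 4] cursor@7
After 4 (prev): list=[2, 6, 7, 60, 1, 4] cursor@6
After 5 (insert_after(26)): list=[2, 6, 26, 7, 60, 1, 4] cursor@6
After 6 (delete_current): list=[2, 26, 7, 60, 1, 4] cursor@26
After 7 (delete_current): list=[2, 7, 60, 1, 4] cursor@7

Answer: 6 6 26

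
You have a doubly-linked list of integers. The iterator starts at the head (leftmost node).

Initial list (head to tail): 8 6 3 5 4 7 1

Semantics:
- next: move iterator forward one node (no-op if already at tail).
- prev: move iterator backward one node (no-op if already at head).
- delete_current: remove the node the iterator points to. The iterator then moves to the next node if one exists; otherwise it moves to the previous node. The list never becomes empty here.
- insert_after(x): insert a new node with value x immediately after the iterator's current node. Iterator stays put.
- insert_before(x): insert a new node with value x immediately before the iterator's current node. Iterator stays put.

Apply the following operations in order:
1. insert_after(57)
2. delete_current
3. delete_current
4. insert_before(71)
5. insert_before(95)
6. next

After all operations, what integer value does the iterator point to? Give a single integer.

Answer: 3

Derivation:
After 1 (insert_after(57)): list=[8, 57, 6, 3, 5, 4, 7, 1] cursor@8
After 2 (delete_current): list=[57, 6, 3, 5, 4, 7, 1] cursor@57
After 3 (delete_current): list=[6, 3, 5, 4, 7, 1] cursor@6
After 4 (insert_before(71)): list=[71, 6, 3, 5, 4, 7, 1] cursor@6
After 5 (insert_before(95)): list=[71, 95, 6, 3, 5, 4, 7, 1] cursor@6
After 6 (next): list=[71, 95, 6, 3, 5, 4, 7, 1] cursor@3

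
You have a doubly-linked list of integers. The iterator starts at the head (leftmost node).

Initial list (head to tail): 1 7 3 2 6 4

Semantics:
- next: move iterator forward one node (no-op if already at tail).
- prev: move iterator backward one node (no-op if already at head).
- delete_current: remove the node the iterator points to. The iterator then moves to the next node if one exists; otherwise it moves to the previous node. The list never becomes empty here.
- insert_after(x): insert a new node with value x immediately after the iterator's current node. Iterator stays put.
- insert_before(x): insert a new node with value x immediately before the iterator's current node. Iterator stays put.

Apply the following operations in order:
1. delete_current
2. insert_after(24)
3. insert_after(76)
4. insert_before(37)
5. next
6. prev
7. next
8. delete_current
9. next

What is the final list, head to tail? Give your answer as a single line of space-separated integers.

After 1 (delete_current): list=[7, 3, 2, 6, 4] cursor@7
After 2 (insert_after(24)): list=[7, 24, 3, 2, 6, 4] cursor@7
After 3 (insert_after(76)): list=[7, 76, 24, 3, 2, 6, 4] cursor@7
After 4 (insert_before(37)): list=[37, 7, 76, 24, 3, 2, 6, 4] cursor@7
After 5 (next): list=[37, 7, 76, 24, 3, 2, 6, 4] cursor@76
After 6 (prev): list=[37, 7, 76, 24, 3, 2, 6, 4] cursor@7
After 7 (next): list=[37, 7, 76, 24, 3, 2, 6, 4] cursor@76
After 8 (delete_current): list=[37, 7, 24, 3, 2, 6, 4] cursor@24
After 9 (next): list=[37, 7, 24, 3, 2, 6, 4] cursor@3

Answer: 37 7 24 3 2 6 4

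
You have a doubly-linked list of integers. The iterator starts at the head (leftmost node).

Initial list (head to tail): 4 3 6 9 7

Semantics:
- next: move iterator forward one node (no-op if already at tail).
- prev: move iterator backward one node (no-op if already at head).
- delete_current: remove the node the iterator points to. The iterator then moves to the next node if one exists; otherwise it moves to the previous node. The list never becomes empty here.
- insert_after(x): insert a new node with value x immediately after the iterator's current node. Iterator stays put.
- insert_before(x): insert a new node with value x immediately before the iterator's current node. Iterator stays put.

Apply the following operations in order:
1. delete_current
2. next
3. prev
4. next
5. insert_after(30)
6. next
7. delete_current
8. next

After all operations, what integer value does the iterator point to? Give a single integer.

Answer: 7

Derivation:
After 1 (delete_current): list=[3, 6, 9, 7] cursor@3
After 2 (next): list=[3, 6, 9, 7] cursor@6
After 3 (prev): list=[3, 6, 9, 7] cursor@3
After 4 (next): list=[3, 6, 9, 7] cursor@6
After 5 (insert_after(30)): list=[3, 6, 30, 9, 7] cursor@6
After 6 (next): list=[3, 6, 30, 9, 7] cursor@30
After 7 (delete_current): list=[3, 6, 9, 7] cursor@9
After 8 (next): list=[3, 6, 9, 7] cursor@7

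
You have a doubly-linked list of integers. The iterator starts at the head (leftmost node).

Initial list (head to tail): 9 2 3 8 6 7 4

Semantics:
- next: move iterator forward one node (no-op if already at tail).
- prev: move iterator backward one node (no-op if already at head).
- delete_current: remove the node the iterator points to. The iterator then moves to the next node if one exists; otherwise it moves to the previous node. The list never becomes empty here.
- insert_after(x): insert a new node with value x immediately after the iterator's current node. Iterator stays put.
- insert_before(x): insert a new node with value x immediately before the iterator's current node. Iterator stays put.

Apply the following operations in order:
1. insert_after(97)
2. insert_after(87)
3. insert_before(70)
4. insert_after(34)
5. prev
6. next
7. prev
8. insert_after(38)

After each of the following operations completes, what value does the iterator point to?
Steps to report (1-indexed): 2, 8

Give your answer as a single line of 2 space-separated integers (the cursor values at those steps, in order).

After 1 (insert_after(97)): list=[9, 97, 2, 3, 8, 6, 7, 4] cursor@9
After 2 (insert_after(87)): list=[9, 87, 97, 2, 3, 8, 6, 7, 4] cursor@9
After 3 (insert_before(70)): list=[70, 9, 87, 97, 2, 3, 8, 6, 7, 4] cursor@9
After 4 (insert_after(34)): list=[70, 9, 34, 87, 97, 2, 3, 8, 6, 7, 4] cursor@9
After 5 (prev): list=[70, 9, 34, 87, 97, 2, 3, 8, 6, 7, 4] cursor@70
After 6 (next): list=[70, 9, 34, 87, 97, 2, 3, 8, 6, 7, 4] cursor@9
After 7 (prev): list=[70, 9, 34, 87, 97, 2, 3, 8, 6, 7, 4] cursor@70
After 8 (insert_after(38)): list=[70, 38, 9, 34, 87, 97, 2, 3, 8, 6, 7, 4] cursor@70

Answer: 9 70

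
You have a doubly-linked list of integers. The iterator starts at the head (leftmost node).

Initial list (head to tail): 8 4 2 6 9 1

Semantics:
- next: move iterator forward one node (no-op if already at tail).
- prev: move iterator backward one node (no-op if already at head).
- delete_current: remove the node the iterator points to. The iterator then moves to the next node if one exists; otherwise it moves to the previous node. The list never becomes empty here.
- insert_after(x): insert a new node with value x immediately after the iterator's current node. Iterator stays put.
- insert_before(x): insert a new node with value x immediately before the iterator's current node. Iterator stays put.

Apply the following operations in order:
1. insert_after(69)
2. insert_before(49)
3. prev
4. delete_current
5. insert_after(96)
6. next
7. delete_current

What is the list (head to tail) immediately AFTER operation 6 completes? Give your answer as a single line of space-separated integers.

After 1 (insert_after(69)): list=[8, 69, 4, 2, 6, 9, 1] cursor@8
After 2 (insert_before(49)): list=[49, 8, 69, 4, 2, 6, 9, 1] cursor@8
After 3 (prev): list=[49, 8, 69, 4, 2, 6, 9, 1] cursor@49
After 4 (delete_current): list=[8, 69, 4, 2, 6, 9, 1] cursor@8
After 5 (insert_after(96)): list=[8, 96, 69, 4, 2, 6, 9, 1] cursor@8
After 6 (next): list=[8, 96, 69, 4, 2, 6, 9, 1] cursor@96

Answer: 8 96 69 4 2 6 9 1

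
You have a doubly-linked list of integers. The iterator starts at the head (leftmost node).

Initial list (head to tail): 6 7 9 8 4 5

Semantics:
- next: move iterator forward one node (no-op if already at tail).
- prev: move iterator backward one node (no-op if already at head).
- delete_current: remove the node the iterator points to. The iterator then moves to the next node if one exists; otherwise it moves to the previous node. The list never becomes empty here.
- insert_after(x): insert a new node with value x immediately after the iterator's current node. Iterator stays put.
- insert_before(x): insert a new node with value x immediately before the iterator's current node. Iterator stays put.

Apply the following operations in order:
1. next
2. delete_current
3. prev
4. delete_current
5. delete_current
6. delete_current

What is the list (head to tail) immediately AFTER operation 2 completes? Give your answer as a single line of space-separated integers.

Answer: 6 9 8 4 5

Derivation:
After 1 (next): list=[6, 7, 9, 8, 4, 5] cursor@7
After 2 (delete_current): list=[6, 9, 8, 4, 5] cursor@9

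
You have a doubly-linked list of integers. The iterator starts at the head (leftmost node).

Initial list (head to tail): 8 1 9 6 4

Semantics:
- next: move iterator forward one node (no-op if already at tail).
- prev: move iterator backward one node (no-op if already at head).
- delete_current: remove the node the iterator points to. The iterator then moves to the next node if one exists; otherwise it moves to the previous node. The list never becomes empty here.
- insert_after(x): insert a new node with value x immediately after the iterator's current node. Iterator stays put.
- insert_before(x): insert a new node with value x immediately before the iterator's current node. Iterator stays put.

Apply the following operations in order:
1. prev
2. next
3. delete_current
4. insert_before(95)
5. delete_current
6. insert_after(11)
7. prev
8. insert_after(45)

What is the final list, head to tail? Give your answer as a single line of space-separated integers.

Answer: 8 95 45 6 11 4

Derivation:
After 1 (prev): list=[8, 1, 9, 6, 4] cursor@8
After 2 (next): list=[8, 1, 9, 6, 4] cursor@1
After 3 (delete_current): list=[8, 9, 6, 4] cursor@9
After 4 (insert_before(95)): list=[8, 95, 9, 6, 4] cursor@9
After 5 (delete_current): list=[8, 95, 6, 4] cursor@6
After 6 (insert_after(11)): list=[8, 95, 6, 11, 4] cursor@6
After 7 (prev): list=[8, 95, 6, 11, 4] cursor@95
After 8 (insert_after(45)): list=[8, 95, 45, 6, 11, 4] cursor@95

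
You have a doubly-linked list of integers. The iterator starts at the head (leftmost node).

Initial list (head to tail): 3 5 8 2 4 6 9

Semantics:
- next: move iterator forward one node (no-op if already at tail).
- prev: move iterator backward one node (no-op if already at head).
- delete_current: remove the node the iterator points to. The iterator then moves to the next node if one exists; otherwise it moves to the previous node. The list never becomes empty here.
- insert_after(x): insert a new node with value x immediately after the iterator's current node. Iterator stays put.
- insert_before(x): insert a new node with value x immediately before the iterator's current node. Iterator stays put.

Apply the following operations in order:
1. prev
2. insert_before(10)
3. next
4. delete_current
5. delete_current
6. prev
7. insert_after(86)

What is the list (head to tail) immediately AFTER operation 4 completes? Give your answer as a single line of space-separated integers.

After 1 (prev): list=[3, 5, 8, 2, 4, 6, 9] cursor@3
After 2 (insert_before(10)): list=[10, 3, 5, 8, 2, 4, 6, 9] cursor@3
After 3 (next): list=[10, 3, 5, 8, 2, 4, 6, 9] cursor@5
After 4 (delete_current): list=[10, 3, 8, 2, 4, 6, 9] cursor@8

Answer: 10 3 8 2 4 6 9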